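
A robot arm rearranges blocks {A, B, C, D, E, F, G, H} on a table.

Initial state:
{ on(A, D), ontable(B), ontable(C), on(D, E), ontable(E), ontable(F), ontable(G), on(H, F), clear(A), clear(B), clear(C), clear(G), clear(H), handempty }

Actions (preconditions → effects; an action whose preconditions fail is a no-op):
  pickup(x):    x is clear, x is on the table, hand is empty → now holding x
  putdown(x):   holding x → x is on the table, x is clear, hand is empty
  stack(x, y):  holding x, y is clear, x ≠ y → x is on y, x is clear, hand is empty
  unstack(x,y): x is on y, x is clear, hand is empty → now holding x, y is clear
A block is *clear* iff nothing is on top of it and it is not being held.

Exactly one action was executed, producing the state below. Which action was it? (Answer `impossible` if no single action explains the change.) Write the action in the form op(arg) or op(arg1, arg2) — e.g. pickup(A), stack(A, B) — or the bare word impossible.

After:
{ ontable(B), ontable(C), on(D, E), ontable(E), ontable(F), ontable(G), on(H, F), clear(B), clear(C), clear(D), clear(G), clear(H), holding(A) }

target: towers=[B; C; E/D; F/H; G] holding=A
         pickup(G) → towers=[B; C; E/D/A; F/H] holding=G
     unstack(A, D) → towers=[B; C; E/D; F/H; G] holding=A  ← match
     unstack(H, F) → towers=[B; C; E/D/A; F; G] holding=H
         pickup(B) → towers=[C; E/D/A; F/H; G] holding=B
         pickup(C) → towers=[B; E/D/A; F/H; G] holding=C

unstack(A, D)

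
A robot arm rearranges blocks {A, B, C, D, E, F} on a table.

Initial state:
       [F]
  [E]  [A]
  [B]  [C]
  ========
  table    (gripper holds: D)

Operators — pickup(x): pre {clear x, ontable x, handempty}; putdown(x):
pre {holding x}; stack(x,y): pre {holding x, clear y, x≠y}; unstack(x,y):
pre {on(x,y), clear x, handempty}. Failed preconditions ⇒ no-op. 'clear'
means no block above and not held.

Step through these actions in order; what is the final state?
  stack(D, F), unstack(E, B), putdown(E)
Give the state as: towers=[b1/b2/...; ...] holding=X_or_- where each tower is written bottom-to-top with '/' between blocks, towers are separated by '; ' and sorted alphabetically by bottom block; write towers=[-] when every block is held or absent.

step 1 (stack(D, F)): towers=[B/E; C/A/F/D] holding=-
step 2 (unstack(E, B)): towers=[B; C/A/F/D] holding=E
step 3 (putdown(E)): towers=[B; C/A/F/D; E] holding=-

towers=[B; C/A/F/D; E] holding=-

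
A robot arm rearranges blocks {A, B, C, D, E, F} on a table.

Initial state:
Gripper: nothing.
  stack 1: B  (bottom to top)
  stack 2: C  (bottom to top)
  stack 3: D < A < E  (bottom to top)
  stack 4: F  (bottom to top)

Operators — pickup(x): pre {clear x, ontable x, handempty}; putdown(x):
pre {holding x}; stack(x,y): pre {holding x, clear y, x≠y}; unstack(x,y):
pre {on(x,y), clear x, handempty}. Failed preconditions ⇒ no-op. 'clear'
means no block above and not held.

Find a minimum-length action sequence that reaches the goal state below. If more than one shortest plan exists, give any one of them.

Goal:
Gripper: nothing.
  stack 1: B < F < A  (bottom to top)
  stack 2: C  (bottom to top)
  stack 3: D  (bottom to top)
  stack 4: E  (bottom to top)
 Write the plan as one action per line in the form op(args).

pickup(F)
stack(F, B)
unstack(E, A)
putdown(E)
unstack(A, D)
stack(A, F)

step 1 (pickup(F)): towers=[B; C; D/A/E] holding=F
step 2 (stack(F, B)): towers=[B/F; C; D/A/E] holding=-
step 3 (unstack(E, A)): towers=[B/F; C; D/A] holding=E
step 4 (putdown(E)): towers=[B/F; C; D/A; E] holding=-
step 5 (unstack(A, D)): towers=[B/F; C; D; E] holding=A
step 6 (stack(A, F)): towers=[B/F/A; C; D; E] holding=-
goal check: towers=[B/F/A; C; D; E] holding=- — reached (length 6, optimal by BFS)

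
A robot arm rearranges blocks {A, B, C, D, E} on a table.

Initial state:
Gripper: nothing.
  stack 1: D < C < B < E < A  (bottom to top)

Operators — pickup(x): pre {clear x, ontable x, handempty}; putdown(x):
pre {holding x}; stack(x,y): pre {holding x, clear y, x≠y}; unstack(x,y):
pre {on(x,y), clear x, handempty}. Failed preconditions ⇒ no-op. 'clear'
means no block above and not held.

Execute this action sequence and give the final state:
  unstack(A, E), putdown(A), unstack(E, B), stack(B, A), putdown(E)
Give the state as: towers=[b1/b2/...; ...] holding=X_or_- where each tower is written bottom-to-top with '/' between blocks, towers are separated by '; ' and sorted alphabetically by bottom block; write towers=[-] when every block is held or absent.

towers=[A; D/C/B; E] holding=-

step 1 (unstack(A, E)): towers=[D/C/B/E] holding=A
step 2 (putdown(A)): towers=[A; D/C/B/E] holding=-
step 3 (unstack(E, B)): towers=[A; D/C/B] holding=E
step 4 (stack(B, A)) [no-op]: towers=[A; D/C/B] holding=E
step 5 (putdown(E)): towers=[A; D/C/B; E] holding=-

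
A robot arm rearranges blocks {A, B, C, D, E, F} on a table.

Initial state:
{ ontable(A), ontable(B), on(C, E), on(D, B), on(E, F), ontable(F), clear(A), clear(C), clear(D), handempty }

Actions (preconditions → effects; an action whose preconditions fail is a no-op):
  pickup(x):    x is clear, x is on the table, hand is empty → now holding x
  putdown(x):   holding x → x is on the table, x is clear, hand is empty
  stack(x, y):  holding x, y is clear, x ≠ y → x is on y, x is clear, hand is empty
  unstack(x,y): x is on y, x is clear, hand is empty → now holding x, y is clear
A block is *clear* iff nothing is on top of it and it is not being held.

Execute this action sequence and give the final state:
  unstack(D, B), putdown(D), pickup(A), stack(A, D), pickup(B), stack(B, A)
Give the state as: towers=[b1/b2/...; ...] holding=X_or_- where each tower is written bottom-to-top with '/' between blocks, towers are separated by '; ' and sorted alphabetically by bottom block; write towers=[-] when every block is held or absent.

step 1 (unstack(D, B)): towers=[A; B; F/E/C] holding=D
step 2 (putdown(D)): towers=[A; B; D; F/E/C] holding=-
step 3 (pickup(A)): towers=[B; D; F/E/C] holding=A
step 4 (stack(A, D)): towers=[B; D/A; F/E/C] holding=-
step 5 (pickup(B)): towers=[D/A; F/E/C] holding=B
step 6 (stack(B, A)): towers=[D/A/B; F/E/C] holding=-

towers=[D/A/B; F/E/C] holding=-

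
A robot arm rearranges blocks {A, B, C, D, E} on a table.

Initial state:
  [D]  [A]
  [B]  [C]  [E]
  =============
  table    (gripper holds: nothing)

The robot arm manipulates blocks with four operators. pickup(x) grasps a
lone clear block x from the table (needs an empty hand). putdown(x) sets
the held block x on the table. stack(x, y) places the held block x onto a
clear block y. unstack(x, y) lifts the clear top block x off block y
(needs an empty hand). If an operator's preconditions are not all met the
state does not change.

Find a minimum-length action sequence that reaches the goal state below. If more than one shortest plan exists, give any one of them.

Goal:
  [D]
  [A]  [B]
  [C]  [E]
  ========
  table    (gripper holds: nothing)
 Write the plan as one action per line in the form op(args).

unstack(D, B)
stack(D, A)
pickup(B)
stack(B, E)

step 1 (unstack(D, B)): towers=[B; C/A; E] holding=D
step 2 (stack(D, A)): towers=[B; C/A/D; E] holding=-
step 3 (pickup(B)): towers=[C/A/D; E] holding=B
step 4 (stack(B, E)): towers=[C/A/D; E/B] holding=-
goal check: towers=[C/A/D; E/B] holding=- — reached (length 4, optimal by BFS)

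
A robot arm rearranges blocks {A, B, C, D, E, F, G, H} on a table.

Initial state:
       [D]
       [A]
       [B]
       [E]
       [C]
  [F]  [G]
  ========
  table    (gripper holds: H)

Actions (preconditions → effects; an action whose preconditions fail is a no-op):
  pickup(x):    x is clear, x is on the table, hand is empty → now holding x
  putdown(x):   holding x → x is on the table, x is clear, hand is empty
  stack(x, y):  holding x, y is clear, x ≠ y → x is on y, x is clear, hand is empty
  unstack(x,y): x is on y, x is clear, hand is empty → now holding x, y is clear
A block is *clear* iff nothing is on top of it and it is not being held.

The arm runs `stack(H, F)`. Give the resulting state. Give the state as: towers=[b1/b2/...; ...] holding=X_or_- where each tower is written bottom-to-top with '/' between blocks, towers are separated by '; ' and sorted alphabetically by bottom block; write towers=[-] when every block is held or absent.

towers=[F/H; G/C/E/B/A/D] holding=-

before: towers=[F; G/C/E/B/A/D] holding=H
pre[stack(H, F)]: holding(H) ok, clear(F) ok, H≠F ok
all met → apply stack(H, F)
after:  towers=[F/H; G/C/E/B/A/D] holding=-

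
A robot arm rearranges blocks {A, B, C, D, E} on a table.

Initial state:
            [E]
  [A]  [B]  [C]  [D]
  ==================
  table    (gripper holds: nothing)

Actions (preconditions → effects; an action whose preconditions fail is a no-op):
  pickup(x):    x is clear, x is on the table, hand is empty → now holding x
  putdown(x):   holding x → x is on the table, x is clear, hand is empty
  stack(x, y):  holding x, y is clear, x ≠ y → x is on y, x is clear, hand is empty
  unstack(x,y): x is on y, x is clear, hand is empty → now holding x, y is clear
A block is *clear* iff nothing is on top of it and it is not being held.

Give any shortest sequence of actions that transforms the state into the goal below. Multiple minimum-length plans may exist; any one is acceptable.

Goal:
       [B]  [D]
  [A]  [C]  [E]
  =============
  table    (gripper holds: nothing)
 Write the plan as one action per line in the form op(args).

step 1 (unstack(E, C)): towers=[A; B; C; D] holding=E
step 2 (putdown(E)): towers=[A; B; C; D; E] holding=-
step 3 (pickup(B)): towers=[A; C; D; E] holding=B
step 4 (stack(B, C)): towers=[A; C/B; D; E] holding=-
step 5 (pickup(D)): towers=[A; C/B; E] holding=D
step 6 (stack(D, E)): towers=[A; C/B; E/D] holding=-
goal check: towers=[A; C/B; E/D] holding=- — reached (length 6, optimal by BFS)

unstack(E, C)
putdown(E)
pickup(B)
stack(B, C)
pickup(D)
stack(D, E)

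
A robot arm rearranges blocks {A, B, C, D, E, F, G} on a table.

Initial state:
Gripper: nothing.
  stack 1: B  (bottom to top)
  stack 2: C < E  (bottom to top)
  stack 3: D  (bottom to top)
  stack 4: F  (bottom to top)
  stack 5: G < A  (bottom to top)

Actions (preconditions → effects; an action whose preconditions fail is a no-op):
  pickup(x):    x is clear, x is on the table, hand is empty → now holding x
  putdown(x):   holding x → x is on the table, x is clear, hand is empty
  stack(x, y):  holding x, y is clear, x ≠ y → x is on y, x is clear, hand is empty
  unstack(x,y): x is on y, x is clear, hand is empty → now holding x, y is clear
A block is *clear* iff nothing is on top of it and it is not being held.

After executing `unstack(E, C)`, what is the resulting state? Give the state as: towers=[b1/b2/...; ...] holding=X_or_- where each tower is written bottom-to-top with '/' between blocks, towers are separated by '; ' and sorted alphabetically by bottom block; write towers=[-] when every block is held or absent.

before: towers=[B; C/E; D; F; G/A] holding=-
pre[unstack(E, C)]: on(E,C) ✓, clear(E) ✓, handempty ✓
all met → apply unstack(E, C)
after:  towers=[B; C; D; F; G/A] holding=E

towers=[B; C; D; F; G/A] holding=E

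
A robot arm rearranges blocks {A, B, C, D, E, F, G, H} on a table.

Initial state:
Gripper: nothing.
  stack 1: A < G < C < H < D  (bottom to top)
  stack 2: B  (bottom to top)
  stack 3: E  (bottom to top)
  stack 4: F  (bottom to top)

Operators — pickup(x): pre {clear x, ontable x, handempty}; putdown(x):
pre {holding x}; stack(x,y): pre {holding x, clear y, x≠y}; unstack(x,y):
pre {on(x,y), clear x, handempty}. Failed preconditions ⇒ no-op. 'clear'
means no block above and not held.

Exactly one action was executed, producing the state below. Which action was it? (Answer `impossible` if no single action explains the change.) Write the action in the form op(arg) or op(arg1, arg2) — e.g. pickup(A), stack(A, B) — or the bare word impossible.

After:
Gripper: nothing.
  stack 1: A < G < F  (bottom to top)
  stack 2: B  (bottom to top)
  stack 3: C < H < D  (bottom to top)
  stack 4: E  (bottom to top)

target: towers=[A/G/F; B; C/H/D; E] holding=-
         pickup(E) → towers=[A/G/C/H/D; B; F] holding=E
         pickup(B) → towers=[A/G/C/H/D; E; F] holding=B
         pickup(F) → towers=[A/G/C/H/D; B; E] holding=F
     unstack(D, H) → towers=[A/G/C/H; B; E; F] holding=D
none of the 4 applicable actions match → impossible

impossible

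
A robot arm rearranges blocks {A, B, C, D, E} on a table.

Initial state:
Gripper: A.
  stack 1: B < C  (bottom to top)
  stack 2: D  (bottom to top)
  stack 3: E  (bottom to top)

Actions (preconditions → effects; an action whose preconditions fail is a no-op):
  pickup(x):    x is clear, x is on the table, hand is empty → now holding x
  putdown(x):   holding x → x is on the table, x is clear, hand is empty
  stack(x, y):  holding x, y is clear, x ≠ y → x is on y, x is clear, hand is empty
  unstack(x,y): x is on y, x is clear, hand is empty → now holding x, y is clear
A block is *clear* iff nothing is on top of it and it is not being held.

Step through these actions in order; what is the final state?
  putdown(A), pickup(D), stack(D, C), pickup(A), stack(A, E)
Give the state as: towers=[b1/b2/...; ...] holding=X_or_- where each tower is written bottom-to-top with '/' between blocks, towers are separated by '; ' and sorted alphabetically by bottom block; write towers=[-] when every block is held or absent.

towers=[B/C/D; E/A] holding=-

step 1 (putdown(A)): towers=[A; B/C; D; E] holding=-
step 2 (pickup(D)): towers=[A; B/C; E] holding=D
step 3 (stack(D, C)): towers=[A; B/C/D; E] holding=-
step 4 (pickup(A)): towers=[B/C/D; E] holding=A
step 5 (stack(A, E)): towers=[B/C/D; E/A] holding=-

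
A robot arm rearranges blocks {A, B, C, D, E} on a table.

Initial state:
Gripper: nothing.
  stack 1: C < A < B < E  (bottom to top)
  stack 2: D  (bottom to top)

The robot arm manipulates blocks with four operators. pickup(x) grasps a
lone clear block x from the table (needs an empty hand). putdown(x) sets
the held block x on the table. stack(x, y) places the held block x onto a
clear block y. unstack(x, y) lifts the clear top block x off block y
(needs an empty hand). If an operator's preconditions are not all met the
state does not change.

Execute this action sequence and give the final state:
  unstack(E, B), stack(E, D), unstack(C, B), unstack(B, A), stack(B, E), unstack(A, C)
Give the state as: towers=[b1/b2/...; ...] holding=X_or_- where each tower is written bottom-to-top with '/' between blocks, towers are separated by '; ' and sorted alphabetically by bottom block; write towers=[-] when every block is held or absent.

towers=[C; D/E/B] holding=A

step 1 (unstack(E, B)): towers=[C/A/B; D] holding=E
step 2 (stack(E, D)): towers=[C/A/B; D/E] holding=-
step 3 (unstack(C, B)) [no-op]: towers=[C/A/B; D/E] holding=-
step 4 (unstack(B, A)): towers=[C/A; D/E] holding=B
step 5 (stack(B, E)): towers=[C/A; D/E/B] holding=-
step 6 (unstack(A, C)): towers=[C; D/E/B] holding=A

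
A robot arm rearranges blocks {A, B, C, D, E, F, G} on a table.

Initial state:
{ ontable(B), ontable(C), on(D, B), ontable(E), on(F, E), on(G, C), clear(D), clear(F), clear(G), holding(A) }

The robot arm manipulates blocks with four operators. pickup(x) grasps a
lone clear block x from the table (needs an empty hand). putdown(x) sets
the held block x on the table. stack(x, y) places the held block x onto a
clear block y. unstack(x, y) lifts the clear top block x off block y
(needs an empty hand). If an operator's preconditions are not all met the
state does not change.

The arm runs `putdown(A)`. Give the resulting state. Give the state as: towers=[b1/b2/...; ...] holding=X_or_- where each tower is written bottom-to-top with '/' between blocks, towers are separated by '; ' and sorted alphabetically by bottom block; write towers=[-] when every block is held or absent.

before: towers=[B/D; C/G; E/F] holding=A
pre[putdown(A)]: holding(A) ✓
all met → apply putdown(A)
after:  towers=[A; B/D; C/G; E/F] holding=-

towers=[A; B/D; C/G; E/F] holding=-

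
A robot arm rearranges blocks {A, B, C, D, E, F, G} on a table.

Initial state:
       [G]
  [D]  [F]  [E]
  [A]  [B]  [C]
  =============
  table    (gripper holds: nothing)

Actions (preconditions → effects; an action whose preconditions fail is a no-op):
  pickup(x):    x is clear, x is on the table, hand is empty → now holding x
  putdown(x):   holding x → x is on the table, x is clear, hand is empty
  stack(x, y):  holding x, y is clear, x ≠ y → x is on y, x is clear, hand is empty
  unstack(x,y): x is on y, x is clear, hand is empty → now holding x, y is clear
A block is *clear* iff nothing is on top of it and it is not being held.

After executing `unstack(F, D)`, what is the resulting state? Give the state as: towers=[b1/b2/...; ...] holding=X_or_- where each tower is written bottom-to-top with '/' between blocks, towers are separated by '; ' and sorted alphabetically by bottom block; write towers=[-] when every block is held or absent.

towers=[A/D; B/F/G; C/E] holding=-

before: towers=[A/D; B/F/G; C/E] holding=-
pre[unstack(F, D)]: on(F,D) ✗, clear(F) ✗, handempty ✓
on(F,D), clear(F) unmet → unstack(F, D) is a no-op
after:  towers=[A/D; B/F/G; C/E] holding=-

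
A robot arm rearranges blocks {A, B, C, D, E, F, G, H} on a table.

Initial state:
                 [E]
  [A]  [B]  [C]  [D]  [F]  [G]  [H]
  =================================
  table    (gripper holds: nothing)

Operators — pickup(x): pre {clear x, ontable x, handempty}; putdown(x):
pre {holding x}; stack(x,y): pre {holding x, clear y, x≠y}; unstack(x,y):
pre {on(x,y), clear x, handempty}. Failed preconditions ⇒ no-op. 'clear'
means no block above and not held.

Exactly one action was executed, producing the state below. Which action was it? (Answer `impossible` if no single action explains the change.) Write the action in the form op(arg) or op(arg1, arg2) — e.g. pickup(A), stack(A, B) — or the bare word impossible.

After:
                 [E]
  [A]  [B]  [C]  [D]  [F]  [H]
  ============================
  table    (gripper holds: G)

pickup(G)

target: towers=[A; B; C; D/E; F; H] holding=G
         pickup(G) → towers=[A; B; C; D/E; F; H] holding=G  ← match
         pickup(A) → towers=[B; C; D/E; F; G; H] holding=A
     unstack(E, D) → towers=[A; B; C; D; F; G; H] holding=E
         pickup(H) → towers=[A; B; C; D/E; F; G] holding=H
         pickup(B) → towers=[A; C; D/E; F; G; H] holding=B
         pickup(F) → towers=[A; B; C; D/E; G; H] holding=F
         pickup(C) → towers=[A; B; D/E; F; G; H] holding=C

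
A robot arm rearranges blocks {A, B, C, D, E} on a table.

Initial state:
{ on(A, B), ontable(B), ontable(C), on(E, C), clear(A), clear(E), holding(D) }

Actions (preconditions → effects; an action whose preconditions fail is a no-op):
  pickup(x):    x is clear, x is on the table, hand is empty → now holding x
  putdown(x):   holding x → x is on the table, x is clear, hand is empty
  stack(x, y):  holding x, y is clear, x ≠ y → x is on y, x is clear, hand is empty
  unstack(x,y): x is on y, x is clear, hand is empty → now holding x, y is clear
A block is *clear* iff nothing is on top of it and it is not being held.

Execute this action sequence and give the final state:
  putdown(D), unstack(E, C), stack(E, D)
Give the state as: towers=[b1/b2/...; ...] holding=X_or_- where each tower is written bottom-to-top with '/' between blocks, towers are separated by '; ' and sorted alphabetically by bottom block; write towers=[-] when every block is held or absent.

towers=[B/A; C; D/E] holding=-

step 1 (putdown(D)): towers=[B/A; C/E; D] holding=-
step 2 (unstack(E, C)): towers=[B/A; C; D] holding=E
step 3 (stack(E, D)): towers=[B/A; C; D/E] holding=-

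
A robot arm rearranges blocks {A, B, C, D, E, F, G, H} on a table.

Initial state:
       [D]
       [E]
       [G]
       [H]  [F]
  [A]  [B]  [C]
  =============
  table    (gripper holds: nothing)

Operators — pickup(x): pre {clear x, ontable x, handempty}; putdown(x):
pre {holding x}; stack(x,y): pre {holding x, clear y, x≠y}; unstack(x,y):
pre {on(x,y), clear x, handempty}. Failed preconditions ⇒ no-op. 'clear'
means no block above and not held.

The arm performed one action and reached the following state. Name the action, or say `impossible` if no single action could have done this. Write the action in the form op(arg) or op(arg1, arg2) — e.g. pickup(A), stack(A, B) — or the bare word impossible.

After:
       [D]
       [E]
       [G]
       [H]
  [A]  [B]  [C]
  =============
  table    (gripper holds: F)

target: towers=[A; B/H/G/E/D; C] holding=F
         pickup(A) → towers=[B/H/G/E/D; C/F] holding=A
     unstack(F, C) → towers=[A; B/H/G/E/D; C] holding=F  ← match
     unstack(D, E) → towers=[A; B/H/G/E; C/F] holding=D

unstack(F, C)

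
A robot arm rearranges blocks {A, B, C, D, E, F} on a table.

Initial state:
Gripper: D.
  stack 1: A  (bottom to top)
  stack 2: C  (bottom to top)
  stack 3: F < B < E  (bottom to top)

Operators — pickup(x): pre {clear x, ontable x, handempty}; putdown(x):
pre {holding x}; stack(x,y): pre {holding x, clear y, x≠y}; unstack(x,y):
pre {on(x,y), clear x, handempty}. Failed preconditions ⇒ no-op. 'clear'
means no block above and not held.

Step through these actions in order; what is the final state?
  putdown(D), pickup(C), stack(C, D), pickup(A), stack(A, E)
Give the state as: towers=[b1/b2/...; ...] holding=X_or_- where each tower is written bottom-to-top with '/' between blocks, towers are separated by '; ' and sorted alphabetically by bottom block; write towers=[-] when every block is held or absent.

step 1 (putdown(D)): towers=[A; C; D; F/B/E] holding=-
step 2 (pickup(C)): towers=[A; D; F/B/E] holding=C
step 3 (stack(C, D)): towers=[A; D/C; F/B/E] holding=-
step 4 (pickup(A)): towers=[D/C; F/B/E] holding=A
step 5 (stack(A, E)): towers=[D/C; F/B/E/A] holding=-

towers=[D/C; F/B/E/A] holding=-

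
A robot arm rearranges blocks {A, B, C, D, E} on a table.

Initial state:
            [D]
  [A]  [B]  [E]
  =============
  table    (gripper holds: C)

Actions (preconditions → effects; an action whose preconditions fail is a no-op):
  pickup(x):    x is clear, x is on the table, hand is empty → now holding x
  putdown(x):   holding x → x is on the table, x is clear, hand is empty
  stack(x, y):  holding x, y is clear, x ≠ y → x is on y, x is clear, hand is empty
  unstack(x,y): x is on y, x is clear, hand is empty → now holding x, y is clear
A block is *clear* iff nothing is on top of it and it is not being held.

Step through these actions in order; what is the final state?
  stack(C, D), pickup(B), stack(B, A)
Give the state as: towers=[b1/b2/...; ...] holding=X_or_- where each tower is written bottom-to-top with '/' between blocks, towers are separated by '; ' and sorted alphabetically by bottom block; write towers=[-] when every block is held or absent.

step 1 (stack(C, D)): towers=[A; B; E/D/C] holding=-
step 2 (pickup(B)): towers=[A; E/D/C] holding=B
step 3 (stack(B, A)): towers=[A/B; E/D/C] holding=-

towers=[A/B; E/D/C] holding=-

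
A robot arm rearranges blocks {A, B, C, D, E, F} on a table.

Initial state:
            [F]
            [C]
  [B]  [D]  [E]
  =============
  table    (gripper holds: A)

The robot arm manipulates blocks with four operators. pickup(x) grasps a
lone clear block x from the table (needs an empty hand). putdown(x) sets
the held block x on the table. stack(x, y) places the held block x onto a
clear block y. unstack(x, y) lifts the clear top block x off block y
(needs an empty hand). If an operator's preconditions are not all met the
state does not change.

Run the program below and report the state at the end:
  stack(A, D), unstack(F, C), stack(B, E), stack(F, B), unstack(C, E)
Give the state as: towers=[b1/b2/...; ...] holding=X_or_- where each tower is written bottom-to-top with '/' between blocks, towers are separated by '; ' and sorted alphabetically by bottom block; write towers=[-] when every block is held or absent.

step 1 (stack(A, D)): towers=[B; D/A; E/C/F] holding=-
step 2 (unstack(F, C)): towers=[B; D/A; E/C] holding=F
step 3 (stack(B, E)) [no-op]: towers=[B; D/A; E/C] holding=F
step 4 (stack(F, B)): towers=[B/F; D/A; E/C] holding=-
step 5 (unstack(C, E)): towers=[B/F; D/A; E] holding=C

towers=[B/F; D/A; E] holding=C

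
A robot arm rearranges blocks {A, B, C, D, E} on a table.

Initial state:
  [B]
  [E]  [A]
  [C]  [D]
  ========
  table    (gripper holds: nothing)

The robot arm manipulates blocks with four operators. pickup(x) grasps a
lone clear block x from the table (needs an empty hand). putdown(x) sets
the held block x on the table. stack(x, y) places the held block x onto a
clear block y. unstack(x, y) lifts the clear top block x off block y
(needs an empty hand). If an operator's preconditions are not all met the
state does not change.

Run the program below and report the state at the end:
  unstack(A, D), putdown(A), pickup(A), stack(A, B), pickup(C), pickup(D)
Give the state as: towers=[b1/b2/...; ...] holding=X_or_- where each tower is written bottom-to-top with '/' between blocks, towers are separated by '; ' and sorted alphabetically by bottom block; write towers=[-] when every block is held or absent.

step 1 (unstack(A, D)): towers=[C/E/B; D] holding=A
step 2 (putdown(A)): towers=[A; C/E/B; D] holding=-
step 3 (pickup(A)): towers=[C/E/B; D] holding=A
step 4 (stack(A, B)): towers=[C/E/B/A; D] holding=-
step 5 (pickup(C)) [no-op]: towers=[C/E/B/A; D] holding=-
step 6 (pickup(D)): towers=[C/E/B/A] holding=D

towers=[C/E/B/A] holding=D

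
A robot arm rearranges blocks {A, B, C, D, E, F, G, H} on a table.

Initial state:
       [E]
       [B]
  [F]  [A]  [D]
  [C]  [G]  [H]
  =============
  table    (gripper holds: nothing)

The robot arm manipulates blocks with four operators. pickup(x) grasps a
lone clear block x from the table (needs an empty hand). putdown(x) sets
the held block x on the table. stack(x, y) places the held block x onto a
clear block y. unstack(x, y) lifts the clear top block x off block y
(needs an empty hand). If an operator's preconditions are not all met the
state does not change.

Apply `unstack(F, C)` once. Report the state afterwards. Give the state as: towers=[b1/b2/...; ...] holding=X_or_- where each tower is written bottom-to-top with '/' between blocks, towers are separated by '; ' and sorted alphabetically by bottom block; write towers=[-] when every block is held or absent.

towers=[C; G/A/B/E; H/D] holding=F

before: towers=[C/F; G/A/B/E; H/D] holding=-
pre[unstack(F, C)]: on(F,C) yes, clear(F) yes, handempty yes
all met → apply unstack(F, C)
after:  towers=[C; G/A/B/E; H/D] holding=F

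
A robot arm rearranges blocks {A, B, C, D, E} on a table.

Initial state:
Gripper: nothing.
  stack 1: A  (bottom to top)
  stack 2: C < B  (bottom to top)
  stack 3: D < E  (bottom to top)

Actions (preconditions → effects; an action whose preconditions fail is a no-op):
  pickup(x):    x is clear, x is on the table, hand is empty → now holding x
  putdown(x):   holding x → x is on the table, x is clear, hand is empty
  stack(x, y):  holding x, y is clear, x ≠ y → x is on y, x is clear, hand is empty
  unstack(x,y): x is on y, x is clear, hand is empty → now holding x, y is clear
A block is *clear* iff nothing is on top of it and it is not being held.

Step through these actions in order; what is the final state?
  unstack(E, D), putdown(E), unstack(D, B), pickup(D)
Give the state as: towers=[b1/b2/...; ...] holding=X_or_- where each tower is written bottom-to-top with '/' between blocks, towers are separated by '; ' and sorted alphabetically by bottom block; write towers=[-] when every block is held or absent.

step 1 (unstack(E, D)): towers=[A; C/B; D] holding=E
step 2 (putdown(E)): towers=[A; C/B; D; E] holding=-
step 3 (unstack(D, B)) [no-op]: towers=[A; C/B; D; E] holding=-
step 4 (pickup(D)): towers=[A; C/B; E] holding=D

towers=[A; C/B; E] holding=D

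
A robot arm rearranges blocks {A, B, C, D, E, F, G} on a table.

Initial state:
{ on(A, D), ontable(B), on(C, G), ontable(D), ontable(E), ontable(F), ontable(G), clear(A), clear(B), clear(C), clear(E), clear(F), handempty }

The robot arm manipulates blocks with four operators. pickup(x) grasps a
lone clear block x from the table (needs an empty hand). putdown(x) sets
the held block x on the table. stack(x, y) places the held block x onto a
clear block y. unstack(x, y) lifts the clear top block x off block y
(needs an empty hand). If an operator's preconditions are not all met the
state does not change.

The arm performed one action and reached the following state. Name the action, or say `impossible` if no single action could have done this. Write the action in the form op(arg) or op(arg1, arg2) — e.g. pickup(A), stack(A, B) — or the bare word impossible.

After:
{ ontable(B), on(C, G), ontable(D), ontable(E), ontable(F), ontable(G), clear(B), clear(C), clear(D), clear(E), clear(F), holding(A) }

target: towers=[B; D; E; F; G/C] holding=A
         pickup(B) → towers=[D/A; E; F; G/C] holding=B
         pickup(F) → towers=[B; D/A; E; G/C] holding=F
     unstack(A, D) → towers=[B; D; E; F; G/C] holding=A  ← match
         pickup(E) → towers=[B; D/A; F; G/C] holding=E
     unstack(C, G) → towers=[B; D/A; E; F; G] holding=C

unstack(A, D)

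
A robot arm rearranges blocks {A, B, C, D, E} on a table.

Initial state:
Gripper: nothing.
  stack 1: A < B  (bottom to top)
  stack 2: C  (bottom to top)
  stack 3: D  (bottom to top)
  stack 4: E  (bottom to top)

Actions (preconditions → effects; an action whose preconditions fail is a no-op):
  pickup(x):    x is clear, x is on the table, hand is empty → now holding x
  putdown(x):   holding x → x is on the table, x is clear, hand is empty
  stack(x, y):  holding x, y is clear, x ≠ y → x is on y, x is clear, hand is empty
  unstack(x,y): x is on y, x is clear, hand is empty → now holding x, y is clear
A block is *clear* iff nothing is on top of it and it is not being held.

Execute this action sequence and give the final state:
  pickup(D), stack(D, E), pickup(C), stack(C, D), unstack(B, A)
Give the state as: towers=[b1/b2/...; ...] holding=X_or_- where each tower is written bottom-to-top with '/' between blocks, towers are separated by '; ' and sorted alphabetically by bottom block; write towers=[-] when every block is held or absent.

step 1 (pickup(D)): towers=[A/B; C; E] holding=D
step 2 (stack(D, E)): towers=[A/B; C; E/D] holding=-
step 3 (pickup(C)): towers=[A/B; E/D] holding=C
step 4 (stack(C, D)): towers=[A/B; E/D/C] holding=-
step 5 (unstack(B, A)): towers=[A; E/D/C] holding=B

towers=[A; E/D/C] holding=B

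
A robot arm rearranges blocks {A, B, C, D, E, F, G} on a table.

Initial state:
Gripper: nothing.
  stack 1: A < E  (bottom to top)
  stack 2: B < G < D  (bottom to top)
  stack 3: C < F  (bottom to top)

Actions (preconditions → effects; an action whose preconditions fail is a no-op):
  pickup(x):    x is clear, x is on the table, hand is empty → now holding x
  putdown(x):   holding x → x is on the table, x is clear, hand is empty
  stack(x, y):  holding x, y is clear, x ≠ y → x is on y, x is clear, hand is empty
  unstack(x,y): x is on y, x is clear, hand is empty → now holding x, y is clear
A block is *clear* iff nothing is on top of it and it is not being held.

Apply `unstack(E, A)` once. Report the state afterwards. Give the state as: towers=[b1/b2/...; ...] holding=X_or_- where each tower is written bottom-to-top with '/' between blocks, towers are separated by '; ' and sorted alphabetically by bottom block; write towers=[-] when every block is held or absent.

before: towers=[A/E; B/G/D; C/F] holding=-
pre[unstack(E, A)]: on(E,A) ok, clear(E) ok, handempty ok
all met → apply unstack(E, A)
after:  towers=[A; B/G/D; C/F] holding=E

towers=[A; B/G/D; C/F] holding=E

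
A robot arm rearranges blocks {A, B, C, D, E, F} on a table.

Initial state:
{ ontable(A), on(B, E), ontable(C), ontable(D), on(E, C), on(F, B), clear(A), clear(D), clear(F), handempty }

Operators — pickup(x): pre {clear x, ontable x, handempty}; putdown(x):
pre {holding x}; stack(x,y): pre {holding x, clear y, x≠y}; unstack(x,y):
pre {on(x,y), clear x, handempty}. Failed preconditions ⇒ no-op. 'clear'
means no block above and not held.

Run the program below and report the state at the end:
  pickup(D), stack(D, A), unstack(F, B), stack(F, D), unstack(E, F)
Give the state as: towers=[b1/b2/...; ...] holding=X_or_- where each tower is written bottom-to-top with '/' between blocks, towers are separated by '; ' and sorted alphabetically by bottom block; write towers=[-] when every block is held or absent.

towers=[A/D/F; C/E/B] holding=-

step 1 (pickup(D)): towers=[A; C/E/B/F] holding=D
step 2 (stack(D, A)): towers=[A/D; C/E/B/F] holding=-
step 3 (unstack(F, B)): towers=[A/D; C/E/B] holding=F
step 4 (stack(F, D)): towers=[A/D/F; C/E/B] holding=-
step 5 (unstack(E, F)) [no-op]: towers=[A/D/F; C/E/B] holding=-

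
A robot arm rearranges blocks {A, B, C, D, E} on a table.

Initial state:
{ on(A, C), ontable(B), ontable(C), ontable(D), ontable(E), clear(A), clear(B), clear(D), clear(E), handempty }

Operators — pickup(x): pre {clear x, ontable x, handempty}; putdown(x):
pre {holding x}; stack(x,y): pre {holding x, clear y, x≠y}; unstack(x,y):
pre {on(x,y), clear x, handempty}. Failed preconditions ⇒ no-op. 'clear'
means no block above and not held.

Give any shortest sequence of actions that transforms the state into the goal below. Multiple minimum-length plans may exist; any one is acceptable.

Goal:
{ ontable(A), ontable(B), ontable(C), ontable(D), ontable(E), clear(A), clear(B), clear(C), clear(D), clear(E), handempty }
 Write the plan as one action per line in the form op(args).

step 1 (unstack(A, C)): towers=[B; C; D; E] holding=A
step 2 (putdown(A)): towers=[A; B; C; D; E] holding=-
goal check: towers=[A; B; C; D; E] holding=- — reached (length 2, optimal by BFS)

unstack(A, C)
putdown(A)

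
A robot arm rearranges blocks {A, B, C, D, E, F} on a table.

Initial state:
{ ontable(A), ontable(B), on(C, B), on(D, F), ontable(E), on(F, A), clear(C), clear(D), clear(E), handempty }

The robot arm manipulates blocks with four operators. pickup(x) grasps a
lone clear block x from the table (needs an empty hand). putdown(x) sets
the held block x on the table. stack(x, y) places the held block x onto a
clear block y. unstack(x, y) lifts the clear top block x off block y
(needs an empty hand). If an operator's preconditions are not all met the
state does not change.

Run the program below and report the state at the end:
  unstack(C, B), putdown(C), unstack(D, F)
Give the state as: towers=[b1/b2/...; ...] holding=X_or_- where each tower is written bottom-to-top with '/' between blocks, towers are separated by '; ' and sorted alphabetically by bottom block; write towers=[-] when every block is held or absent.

step 1 (unstack(C, B)): towers=[A/F/D; B; E] holding=C
step 2 (putdown(C)): towers=[A/F/D; B; C; E] holding=-
step 3 (unstack(D, F)): towers=[A/F; B; C; E] holding=D

towers=[A/F; B; C; E] holding=D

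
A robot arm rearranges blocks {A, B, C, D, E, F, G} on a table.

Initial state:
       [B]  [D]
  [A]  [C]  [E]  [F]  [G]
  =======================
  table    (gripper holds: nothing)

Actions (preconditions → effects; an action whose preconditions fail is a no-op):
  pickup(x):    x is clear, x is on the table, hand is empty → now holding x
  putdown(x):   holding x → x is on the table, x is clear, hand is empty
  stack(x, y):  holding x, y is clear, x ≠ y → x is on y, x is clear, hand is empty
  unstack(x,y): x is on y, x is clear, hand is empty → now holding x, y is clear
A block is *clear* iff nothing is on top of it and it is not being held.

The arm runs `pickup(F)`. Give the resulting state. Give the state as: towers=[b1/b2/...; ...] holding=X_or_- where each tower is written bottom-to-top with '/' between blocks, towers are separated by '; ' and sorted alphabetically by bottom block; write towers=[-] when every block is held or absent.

before: towers=[A; C/B; E/D; F; G] holding=-
pre[pickup(F)]: clear(F) ok, ontable(F) ok, handempty ok
all met → apply pickup(F)
after:  towers=[A; C/B; E/D; G] holding=F

towers=[A; C/B; E/D; G] holding=F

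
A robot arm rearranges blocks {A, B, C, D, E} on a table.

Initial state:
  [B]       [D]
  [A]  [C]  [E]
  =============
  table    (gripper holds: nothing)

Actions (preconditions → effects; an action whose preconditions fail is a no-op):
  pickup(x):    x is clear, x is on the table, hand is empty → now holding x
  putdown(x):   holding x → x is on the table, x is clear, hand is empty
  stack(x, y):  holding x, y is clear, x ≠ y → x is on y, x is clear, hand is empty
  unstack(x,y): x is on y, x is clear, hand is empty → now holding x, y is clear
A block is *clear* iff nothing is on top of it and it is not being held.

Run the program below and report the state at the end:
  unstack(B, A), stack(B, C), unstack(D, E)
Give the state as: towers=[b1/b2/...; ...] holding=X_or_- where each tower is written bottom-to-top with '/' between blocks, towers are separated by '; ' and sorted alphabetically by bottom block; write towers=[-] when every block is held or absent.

step 1 (unstack(B, A)): towers=[A; C; E/D] holding=B
step 2 (stack(B, C)): towers=[A; C/B; E/D] holding=-
step 3 (unstack(D, E)): towers=[A; C/B; E] holding=D

towers=[A; C/B; E] holding=D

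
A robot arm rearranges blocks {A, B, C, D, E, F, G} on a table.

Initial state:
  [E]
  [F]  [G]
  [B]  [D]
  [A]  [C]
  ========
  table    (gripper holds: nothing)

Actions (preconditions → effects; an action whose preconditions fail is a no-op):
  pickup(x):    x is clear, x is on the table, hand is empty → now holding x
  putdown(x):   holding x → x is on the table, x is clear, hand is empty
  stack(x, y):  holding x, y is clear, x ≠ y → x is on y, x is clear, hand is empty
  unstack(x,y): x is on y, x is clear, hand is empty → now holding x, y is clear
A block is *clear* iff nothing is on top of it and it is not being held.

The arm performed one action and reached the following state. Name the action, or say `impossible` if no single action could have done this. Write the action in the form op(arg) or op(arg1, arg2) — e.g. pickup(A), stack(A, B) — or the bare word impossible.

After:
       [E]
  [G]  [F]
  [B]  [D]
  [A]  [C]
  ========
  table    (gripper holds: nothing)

impossible

target: towers=[A/B/G; C/D/F/E] holding=-
     unstack(G, D) → towers=[A/B/F/E; C/D] holding=G
     unstack(E, F) → towers=[A/B/F; C/D/G] holding=E
none of the 2 applicable actions match → impossible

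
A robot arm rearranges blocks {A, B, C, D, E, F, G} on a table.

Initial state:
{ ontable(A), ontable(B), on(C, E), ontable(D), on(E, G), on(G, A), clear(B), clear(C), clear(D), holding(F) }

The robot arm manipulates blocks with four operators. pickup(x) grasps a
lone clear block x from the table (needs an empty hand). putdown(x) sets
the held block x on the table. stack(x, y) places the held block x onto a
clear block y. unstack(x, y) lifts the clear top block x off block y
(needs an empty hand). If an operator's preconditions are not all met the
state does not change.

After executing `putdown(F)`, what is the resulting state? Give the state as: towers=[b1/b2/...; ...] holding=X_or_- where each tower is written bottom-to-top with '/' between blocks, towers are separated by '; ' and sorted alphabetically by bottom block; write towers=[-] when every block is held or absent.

before: towers=[A/G/E/C; B; D] holding=F
pre[putdown(F)]: holding(F) ok
all met → apply putdown(F)
after:  towers=[A/G/E/C; B; D; F] holding=-

towers=[A/G/E/C; B; D; F] holding=-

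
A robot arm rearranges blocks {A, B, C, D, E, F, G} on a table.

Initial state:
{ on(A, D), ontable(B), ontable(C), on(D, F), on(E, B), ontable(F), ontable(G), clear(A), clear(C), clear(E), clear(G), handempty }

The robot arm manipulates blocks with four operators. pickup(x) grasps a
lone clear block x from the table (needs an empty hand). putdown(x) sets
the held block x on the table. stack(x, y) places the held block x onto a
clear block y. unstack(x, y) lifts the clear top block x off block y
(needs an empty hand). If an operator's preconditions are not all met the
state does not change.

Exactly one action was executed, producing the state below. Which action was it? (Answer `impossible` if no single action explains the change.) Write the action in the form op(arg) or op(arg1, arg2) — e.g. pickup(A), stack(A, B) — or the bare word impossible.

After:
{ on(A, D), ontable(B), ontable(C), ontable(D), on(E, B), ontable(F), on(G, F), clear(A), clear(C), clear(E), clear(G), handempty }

target: towers=[B/E; C; D/A; F/G] holding=-
         pickup(G) → towers=[B/E; C; F/D/A] holding=G
     unstack(A, D) → towers=[B/E; C; F/D; G] holding=A
     unstack(E, B) → towers=[B; C; F/D/A; G] holding=E
         pickup(C) → towers=[B/E; F/D/A; G] holding=C
none of the 4 applicable actions match → impossible

impossible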